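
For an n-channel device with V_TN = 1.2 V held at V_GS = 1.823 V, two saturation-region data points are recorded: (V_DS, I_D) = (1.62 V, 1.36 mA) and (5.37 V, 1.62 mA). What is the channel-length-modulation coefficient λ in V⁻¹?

λ = 0.0556 V⁻¹

With V_GS fixed, I_D ∝ (1 + λ V_DS) in saturation, so I_D2/I_D1 = (1 + λ V_DS2)/(1 + λ V_DS1).
1.62/1.36 = 1.191 = (1 + 5.37 λ)/(1 + 1.62 λ).
Solving: λ (I_D1 V_DS2 − I_D2 V_DS1) = I_D2 − I_D1, so λ = (1.62 − 1.36) / (1.36 × 5.37 − 1.62 × 1.62) = 0.26 / 4.68 = 0.0556 V⁻¹.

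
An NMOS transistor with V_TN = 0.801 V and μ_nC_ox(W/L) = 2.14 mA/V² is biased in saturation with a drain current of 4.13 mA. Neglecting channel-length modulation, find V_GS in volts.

V_GS = 2.77 V

In saturation I_D = ½ k_n (V_GS − V_TN)², so V_GS − V_TN = √(2 I_D / k_n) = √(2 × 4.13 / 2.14) = 1.96 V.
V_GS = 0.801 + 1.96 = 2.77 V.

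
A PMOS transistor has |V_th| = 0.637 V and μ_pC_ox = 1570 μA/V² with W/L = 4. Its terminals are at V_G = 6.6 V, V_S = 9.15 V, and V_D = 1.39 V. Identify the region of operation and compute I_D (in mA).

V_SG = V_S − V_G = 9.15 − 6.6 = 2.55 V; V_SD = V_S − V_D = 9.15 − 1.39 = 7.76 V.
k_p = μ_pC_ox · (W/L) = 6.28 mA/V².
V_ov = V_SG − |V_th| = 2.55 − 0.637 = 1.91 V.
Since V_SD = 7.76 V ≥ V_ov = 1.91 V, the device is in saturation.
I_D = ½ k_p V_ov² = 0.5 × 6.28 × 1.91² = 11.5 mA.

Saturation; I_D = 11.5 mA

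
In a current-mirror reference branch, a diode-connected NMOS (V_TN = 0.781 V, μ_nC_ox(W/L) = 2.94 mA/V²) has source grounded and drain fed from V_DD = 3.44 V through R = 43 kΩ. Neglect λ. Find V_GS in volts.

With gate tied to drain, V_GS = V_DS ≥ V_GS − V_TN, so the device is in saturation.
KCL at the drain: ½ k_n (V_GS − V_TN)² = (V_DD − V_GS)/R.
Let x = V_GS − 0.781. Then 63.2 x² + x − 2.659 = 0, giving x = 0.197 V (positive root), so V_GS = 0.978 V.
I_D = (V_DD − V_GS)/R = (3.44 − 0.978) / 43 = 0.0572 mA.

V_GS = 0.978 V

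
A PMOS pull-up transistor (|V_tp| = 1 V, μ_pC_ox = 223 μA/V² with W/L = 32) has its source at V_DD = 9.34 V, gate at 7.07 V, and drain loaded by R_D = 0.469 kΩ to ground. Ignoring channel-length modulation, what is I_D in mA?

I_D = 5.75 mA

V_SG = V_DD − V_G = 9.34 − 7.07 = 2.27 V, so V_ov = 2.27 − 1 = 1.27 V.
k_p = μ_pC_ox · (W/L) = 7.136 mA/V².
Assume saturation: I_D = ½ k_p V_ov² = 0.5 × 7.136 × 1.27² = 5.75 mA, giving V_SD = V_DD − I_D R_D = 9.34 − 5.75 × 0.469 = 6.64 V.
V_SD = 6.64 V ≥ V_ov = 1.27 V, confirming saturation.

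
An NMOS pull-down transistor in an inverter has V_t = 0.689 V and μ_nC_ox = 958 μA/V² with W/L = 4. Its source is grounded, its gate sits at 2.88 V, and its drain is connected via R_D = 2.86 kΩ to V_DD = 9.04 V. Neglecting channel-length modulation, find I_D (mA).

I_D = 3.02 mA

V_GS = V_G = 2.88 V, so V_ov = 2.88 − 0.689 = 2.19 V.
k_n = μ_nC_ox · (W/L) = 3.832 mA/V².
Assume saturation: I_D = ½ k_n V_ov² = 0.5 × 3.832 × 2.19² = 9.2 mA, giving V_DS = V_DD − I_D R_D = 9.04 − 9.2 × 2.86 = -17.3 V.
But -17.3 V < V_ov = 2.19 V, so the device is actually in triode.
In triode I_D = k_n[V_ov V_DS − ½ V_DS²] and I_D = (V_DD − V_DS)/R_D. Equating: 5.48 V_DS² − 25.01 V_DS + 9.04 = 0, giving V_DS = 0.396 V (the root below V_ov).
I_D = (9.04 − 0.396) / 2.86 = 3.02 mA.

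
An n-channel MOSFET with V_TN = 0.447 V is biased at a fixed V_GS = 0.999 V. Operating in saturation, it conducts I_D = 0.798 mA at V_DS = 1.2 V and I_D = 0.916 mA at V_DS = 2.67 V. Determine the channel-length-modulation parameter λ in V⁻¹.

With V_GS fixed, I_D ∝ (1 + λ V_DS) in saturation, so I_D2/I_D1 = (1 + λ V_DS2)/(1 + λ V_DS1).
0.916/0.798 = 1.148 = (1 + 2.67 λ)/(1 + 1.2 λ).
Solving: λ (I_D1 V_DS2 − I_D2 V_DS1) = I_D2 − I_D1, so λ = (0.916 − 0.798) / (0.798 × 2.67 − 0.916 × 1.2) = 0.118 / 1.03 = 0.114 V⁻¹.

λ = 0.114 V⁻¹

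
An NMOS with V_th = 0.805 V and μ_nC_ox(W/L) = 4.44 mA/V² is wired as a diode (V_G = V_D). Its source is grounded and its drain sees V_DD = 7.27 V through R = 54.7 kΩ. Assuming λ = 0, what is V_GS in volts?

With gate tied to drain, V_GS = V_DS ≥ V_GS − V_th, so the device is in saturation.
KCL at the drain: ½ k_n (V_GS − V_th)² = (V_DD − V_GS)/R.
Let x = V_GS − 0.805. Then 121 x² + x − 6.465 = 0, giving x = 0.227 V (positive root), so V_GS = 1.03 V.
I_D = (V_DD − V_GS)/R = (7.27 − 1.03) / 54.7 = 0.114 mA.

V_GS = 1.03 V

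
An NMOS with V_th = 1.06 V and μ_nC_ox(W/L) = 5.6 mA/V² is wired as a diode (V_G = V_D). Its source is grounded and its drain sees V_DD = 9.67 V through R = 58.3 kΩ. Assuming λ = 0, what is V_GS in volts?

V_GS = 1.29 V

With gate tied to drain, V_GS = V_DS ≥ V_GS − V_th, so the device is in saturation.
KCL at the drain: ½ k_n (V_GS − V_th)² = (V_DD − V_GS)/R.
Let x = V_GS − 1.06. Then 163 x² + x − 8.61 = 0, giving x = 0.227 V (positive root), so V_GS = 1.29 V.
I_D = (V_DD − V_GS)/R = (9.67 − 1.29) / 58.3 = 0.144 mA.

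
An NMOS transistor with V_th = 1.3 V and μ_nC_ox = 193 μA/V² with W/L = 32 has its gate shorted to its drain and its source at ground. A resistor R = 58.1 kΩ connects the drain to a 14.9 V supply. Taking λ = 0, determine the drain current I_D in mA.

With gate tied to drain, V_GS = V_DS ≥ V_GS − V_th, so the device is in saturation.
k_n = μ_nC_ox · (W/L) = 6.176 mA/V².
KCL at the drain: ½ k_n (V_GS − V_th)² = (V_DD − V_GS)/R.
Let x = V_GS − 1.3. Then 179 x² + x − 13.6 = 0, giving x = 0.273 V (positive root), so V_GS = 1.57 V.
I_D = (V_DD − V_GS)/R = (14.9 − 1.57) / 58.1 = 0.229 mA.

I_D = 0.229 mA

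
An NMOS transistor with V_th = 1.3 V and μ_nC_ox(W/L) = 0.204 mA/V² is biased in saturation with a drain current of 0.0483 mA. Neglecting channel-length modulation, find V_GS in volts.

In saturation I_D = ½ k_n (V_GS − V_th)², so V_GS − V_th = √(2 I_D / k_n) = √(2 × 0.0483 / 0.204) = 0.688 V.
V_GS = 1.3 + 0.688 = 1.99 V.

V_GS = 1.99 V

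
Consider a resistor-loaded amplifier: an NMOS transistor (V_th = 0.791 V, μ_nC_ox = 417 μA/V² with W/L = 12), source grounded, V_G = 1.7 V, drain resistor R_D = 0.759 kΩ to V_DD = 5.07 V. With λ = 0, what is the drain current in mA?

I_D = 2.07 mA

V_GS = V_G = 1.7 V, so V_ov = 1.7 − 0.791 = 0.909 V.
k_n = μ_nC_ox · (W/L) = 5.004 mA/V².
Assume saturation: I_D = ½ k_n V_ov² = 0.5 × 5.004 × 0.909² = 2.07 mA, giving V_DS = V_DD − I_D R_D = 5.07 − 2.07 × 0.759 = 3.5 V.
V_DS = 3.5 V ≥ V_ov = 0.909 V, confirming saturation.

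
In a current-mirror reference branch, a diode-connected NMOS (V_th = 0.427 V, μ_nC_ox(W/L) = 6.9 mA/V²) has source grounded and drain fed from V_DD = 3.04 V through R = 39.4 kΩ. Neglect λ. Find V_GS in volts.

V_GS = 0.562 V

With gate tied to drain, V_GS = V_DS ≥ V_GS − V_th, so the device is in saturation.
KCL at the drain: ½ k_n (V_GS − V_th)² = (V_DD − V_GS)/R.
Let x = V_GS − 0.427. Then 136 x² + x − 2.613 = 0, giving x = 0.135 V (positive root), so V_GS = 0.562 V.
I_D = (V_DD − V_GS)/R = (3.04 − 0.562) / 39.4 = 0.0629 mA.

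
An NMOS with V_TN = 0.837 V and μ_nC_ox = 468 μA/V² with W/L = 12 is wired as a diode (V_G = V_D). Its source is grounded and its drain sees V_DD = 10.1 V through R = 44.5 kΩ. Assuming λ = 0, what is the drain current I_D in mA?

With gate tied to drain, V_GS = V_DS ≥ V_GS − V_TN, so the device is in saturation.
k_n = μ_nC_ox · (W/L) = 5.616 mA/V².
KCL at the drain: ½ k_n (V_GS − V_TN)² = (V_DD − V_GS)/R.
Let x = V_GS − 0.837. Then 125 x² + x − 9.263 = 0, giving x = 0.268 V (positive root), so V_GS = 1.11 V.
I_D = (V_DD − V_GS)/R = (10.1 − 1.11) / 44.5 = 0.202 mA.

I_D = 0.202 mA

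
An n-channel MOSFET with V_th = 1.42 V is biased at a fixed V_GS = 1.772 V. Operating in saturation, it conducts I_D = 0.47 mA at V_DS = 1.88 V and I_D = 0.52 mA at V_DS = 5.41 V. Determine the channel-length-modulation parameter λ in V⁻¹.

λ = 0.0319 V⁻¹

With V_GS fixed, I_D ∝ (1 + λ V_DS) in saturation, so I_D2/I_D1 = (1 + λ V_DS2)/(1 + λ V_DS1).
0.52/0.47 = 1.106 = (1 + 5.41 λ)/(1 + 1.88 λ).
Solving: λ (I_D1 V_DS2 − I_D2 V_DS1) = I_D2 − I_D1, so λ = (0.52 − 0.47) / (0.47 × 5.41 − 0.52 × 1.88) = 0.05 / 1.57 = 0.0319 V⁻¹.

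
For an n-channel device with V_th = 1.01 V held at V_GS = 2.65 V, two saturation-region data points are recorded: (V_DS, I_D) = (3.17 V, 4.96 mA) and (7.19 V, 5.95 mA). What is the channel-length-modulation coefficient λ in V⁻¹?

λ = 0.0589 V⁻¹

With V_GS fixed, I_D ∝ (1 + λ V_DS) in saturation, so I_D2/I_D1 = (1 + λ V_DS2)/(1 + λ V_DS1).
5.95/4.96 = 1.2 = (1 + 7.19 λ)/(1 + 3.17 λ).
Solving: λ (I_D1 V_DS2 − I_D2 V_DS1) = I_D2 − I_D1, so λ = (5.95 − 4.96) / (4.96 × 7.19 − 5.95 × 3.17) = 0.99 / 16.8 = 0.0589 V⁻¹.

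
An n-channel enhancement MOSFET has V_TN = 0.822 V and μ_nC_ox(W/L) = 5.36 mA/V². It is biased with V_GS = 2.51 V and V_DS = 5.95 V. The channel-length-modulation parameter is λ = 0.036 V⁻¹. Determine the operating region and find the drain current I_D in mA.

Saturation; I_D = 9.27 mA

V_ov = V_GS − V_TN = 2.51 − 0.822 = 1.69 V.
Since V_DS = 5.95 V ≥ V_ov = 1.69 V, the device is in saturation.
I_D = ½ k_n V_ov² (1 + λ V_DS) = 0.5 × 5.36 × 1.69² × (1 + 0.036 × 5.95) = 9.27 mA.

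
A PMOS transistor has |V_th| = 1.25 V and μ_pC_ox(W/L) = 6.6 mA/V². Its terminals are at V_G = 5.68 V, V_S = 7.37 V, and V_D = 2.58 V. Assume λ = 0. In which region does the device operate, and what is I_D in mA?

V_SG = V_S − V_G = 7.37 − 5.68 = 1.69 V; V_SD = V_S − V_D = 7.37 − 2.58 = 4.79 V.
V_ov = V_SG − |V_th| = 1.69 − 1.25 = 0.44 V.
Since V_SD = 4.79 V ≥ V_ov = 0.44 V, the device is in saturation.
I_D = ½ k_p V_ov² = 0.5 × 6.6 × 0.44² = 0.639 mA.

Saturation; I_D = 0.639 mA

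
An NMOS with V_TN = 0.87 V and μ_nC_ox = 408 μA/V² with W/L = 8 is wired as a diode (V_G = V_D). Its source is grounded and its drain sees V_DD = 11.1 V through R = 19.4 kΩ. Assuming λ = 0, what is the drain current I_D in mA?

I_D = 0.499 mA

With gate tied to drain, V_GS = V_DS ≥ V_GS − V_TN, so the device is in saturation.
k_n = μ_nC_ox · (W/L) = 3.264 mA/V².
KCL at the drain: ½ k_n (V_GS − V_TN)² = (V_DD − V_GS)/R.
Let x = V_GS − 0.87. Then 31.7 x² + x − 10.23 = 0, giving x = 0.553 V (positive root), so V_GS = 1.42 V.
I_D = (V_DD − V_GS)/R = (11.1 − 1.42) / 19.4 = 0.499 mA.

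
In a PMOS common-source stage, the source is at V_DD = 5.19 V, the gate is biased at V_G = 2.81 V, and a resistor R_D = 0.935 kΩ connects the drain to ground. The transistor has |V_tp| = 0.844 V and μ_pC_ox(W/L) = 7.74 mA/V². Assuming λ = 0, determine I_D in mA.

I_D = 5.01 mA

V_SG = V_DD − V_G = 5.19 − 2.81 = 2.38 V, so V_ov = 2.38 − 0.844 = 1.54 V.
Assume saturation: I_D = ½ k_p V_ov² = 0.5 × 7.74 × 1.54² = 9.13 mA, giving V_SD = V_DD − I_D R_D = 5.19 − 9.13 × 0.935 = -3.35 V.
But -3.35 V < V_ov = 1.54 V, so the device is actually in triode.
In triode I_D = k_p[V_ov V_SD − ½ V_SD²] and I_D = (V_DD − V_SD)/R_D. Equating: 3.62 V_SD² − 12.12 V_SD + 5.19 = 0, giving V_SD = 0.504 V (the root below V_ov).
I_D = (5.19 − 0.504) / 0.935 = 5.01 mA.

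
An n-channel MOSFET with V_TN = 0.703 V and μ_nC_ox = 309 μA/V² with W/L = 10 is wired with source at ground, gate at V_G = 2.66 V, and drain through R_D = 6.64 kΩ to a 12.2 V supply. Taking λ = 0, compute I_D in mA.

I_D = 1.79 mA

V_GS = V_G = 2.66 V, so V_ov = 2.66 − 0.703 = 1.96 V.
k_n = μ_nC_ox · (W/L) = 3.09 mA/V².
Assume saturation: I_D = ½ k_n V_ov² = 0.5 × 3.09 × 1.96² = 5.92 mA, giving V_DS = V_DD − I_D R_D = 12.2 − 5.92 × 6.64 = -27.1 V.
But -27.1 V < V_ov = 1.96 V, so the device is actually in triode.
In triode I_D = k_n[V_ov V_DS − ½ V_DS²] and I_D = (V_DD − V_DS)/R_D. Equating: 10.3 V_DS² − 41.15 V_DS + 12.2 = 0, giving V_DS = 0.322 V (the root below V_ov).
I_D = (12.2 − 0.322) / 6.64 = 1.79 mA.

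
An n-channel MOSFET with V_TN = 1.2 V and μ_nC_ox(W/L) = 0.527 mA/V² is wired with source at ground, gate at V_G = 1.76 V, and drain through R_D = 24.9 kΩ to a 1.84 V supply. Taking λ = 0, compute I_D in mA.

I_D = 0.0625 mA

V_GS = V_G = 1.76 V, so V_ov = 1.76 − 1.2 = 0.56 V.
Assume saturation: I_D = ½ k_n V_ov² = 0.5 × 0.527 × 0.56² = 0.0826 mA, giving V_DS = V_DD − I_D R_D = 1.84 − 0.0826 × 24.9 = -0.218 V.
But -0.218 V < V_ov = 0.56 V, so the device is actually in triode.
In triode I_D = k_n[V_ov V_DS − ½ V_DS²] and I_D = (V_DD − V_DS)/R_D. Equating: 6.56 V_DS² − 8.348 V_DS + 1.84 = 0, giving V_DS = 0.284 V (the root below V_ov).
I_D = (1.84 − 0.284) / 24.9 = 0.0625 mA.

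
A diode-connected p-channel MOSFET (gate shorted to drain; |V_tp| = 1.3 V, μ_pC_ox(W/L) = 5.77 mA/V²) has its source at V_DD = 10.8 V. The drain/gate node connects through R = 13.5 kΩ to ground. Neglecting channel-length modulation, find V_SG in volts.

V_SG = 1.78 V

With gate tied to drain, V_SG = V_SD ≥ V_SG − |V_tp|, so the device is in saturation.
KCL at the drain: ½ k_p (V_SG − |V_tp|)² = (V_DD − V_SG)/R.
Let x = V_SG − 1.3. Then 38.9 x² + x − 9.5 = 0, giving x = 0.481 V (positive root), so V_SG = 1.78 V.
I_D = (V_DD − V_SG)/R = (10.8 − 1.78) / 13.5 = 0.668 mA.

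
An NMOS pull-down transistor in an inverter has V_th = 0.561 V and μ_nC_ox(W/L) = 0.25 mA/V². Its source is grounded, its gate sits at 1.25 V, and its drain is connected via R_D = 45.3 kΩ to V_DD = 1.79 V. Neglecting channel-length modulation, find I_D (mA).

I_D = 0.0342 mA

V_GS = V_G = 1.25 V, so V_ov = 1.25 − 0.561 = 0.689 V.
Assume saturation: I_D = ½ k_n V_ov² = 0.5 × 0.25 × 0.689² = 0.0593 mA, giving V_DS = V_DD − I_D R_D = 1.79 − 0.0593 × 45.3 = -0.898 V.
But -0.898 V < V_ov = 0.689 V, so the device is actually in triode.
In triode I_D = k_n[V_ov V_DS − ½ V_DS²] and I_D = (V_DD − V_DS)/R_D. Equating: 5.66 V_DS² − 8.803 V_DS + 1.79 = 0, giving V_DS = 0.241 V (the root below V_ov).
I_D = (1.79 − 0.241) / 45.3 = 0.0342 mA.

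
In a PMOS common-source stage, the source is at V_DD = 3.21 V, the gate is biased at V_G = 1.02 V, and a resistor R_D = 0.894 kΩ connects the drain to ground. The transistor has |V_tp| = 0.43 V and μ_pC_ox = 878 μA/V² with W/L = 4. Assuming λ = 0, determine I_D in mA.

I_D = 2.95 mA

V_SG = V_DD − V_G = 3.21 − 1.02 = 2.19 V, so V_ov = 2.19 − 0.43 = 1.76 V.
k_p = μ_pC_ox · (W/L) = 3.512 mA/V².
Assume saturation: I_D = ½ k_p V_ov² = 0.5 × 3.512 × 1.76² = 5.44 mA, giving V_SD = V_DD − I_D R_D = 3.21 − 5.44 × 0.894 = -1.65 V.
But -1.65 V < V_ov = 1.76 V, so the device is actually in triode.
In triode I_D = k_p[V_ov V_SD − ½ V_SD²] and I_D = (V_DD − V_SD)/R_D. Equating: 1.57 V_SD² − 6.526 V_SD + 3.21 = 0, giving V_SD = 0.57 V (the root below V_ov).
I_D = (3.21 − 0.57) / 0.894 = 2.95 mA.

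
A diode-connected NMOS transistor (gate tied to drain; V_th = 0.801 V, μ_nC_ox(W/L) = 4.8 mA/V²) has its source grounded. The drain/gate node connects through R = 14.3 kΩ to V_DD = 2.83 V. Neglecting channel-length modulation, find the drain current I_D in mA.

With gate tied to drain, V_GS = V_DS ≥ V_GS − V_th, so the device is in saturation.
KCL at the drain: ½ k_n (V_GS − V_th)² = (V_DD − V_GS)/R.
Let x = V_GS − 0.801. Then 34.3 x² + x − 2.029 = 0, giving x = 0.229 V (positive root), so V_GS = 1.03 V.
I_D = (V_DD − V_GS)/R = (2.83 − 1.03) / 14.3 = 0.126 mA.

I_D = 0.126 mA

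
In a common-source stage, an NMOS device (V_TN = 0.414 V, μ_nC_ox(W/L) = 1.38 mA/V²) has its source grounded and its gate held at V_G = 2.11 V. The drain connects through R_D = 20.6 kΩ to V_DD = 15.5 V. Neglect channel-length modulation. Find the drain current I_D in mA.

I_D = 0.735 mA

V_GS = V_G = 2.11 V, so V_ov = 2.11 − 0.414 = 1.7 V.
Assume saturation: I_D = ½ k_n V_ov² = 0.5 × 1.38 × 1.7² = 1.98 mA, giving V_DS = V_DD − I_D R_D = 15.5 − 1.98 × 20.6 = -25.4 V.
But -25.4 V < V_ov = 1.7 V, so the device is actually in triode.
In triode I_D = k_n[V_ov V_DS − ½ V_DS²] and I_D = (V_DD − V_DS)/R_D. Equating: 14.2 V_DS² − 49.21 V_DS + 15.5 = 0, giving V_DS = 0.35 V (the root below V_ov).
I_D = (15.5 − 0.35) / 20.6 = 0.735 mA.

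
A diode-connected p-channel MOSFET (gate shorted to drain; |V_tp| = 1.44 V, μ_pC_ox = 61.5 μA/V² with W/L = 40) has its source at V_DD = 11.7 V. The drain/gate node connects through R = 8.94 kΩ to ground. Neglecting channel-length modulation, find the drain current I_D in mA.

With gate tied to drain, V_SG = V_SD ≥ V_SG − |V_tp|, so the device is in saturation.
k_p = μ_pC_ox · (W/L) = 2.46 mA/V².
KCL at the drain: ½ k_p (V_SG − |V_tp|)² = (V_DD − V_SG)/R.
Let x = V_SG − 1.44. Then 11 x² + x − 10.26 = 0, giving x = 0.922 V (positive root), so V_SG = 2.36 V.
I_D = (V_DD − V_SG)/R = (11.7 − 2.36) / 8.94 = 1.04 mA.

I_D = 1.04 mA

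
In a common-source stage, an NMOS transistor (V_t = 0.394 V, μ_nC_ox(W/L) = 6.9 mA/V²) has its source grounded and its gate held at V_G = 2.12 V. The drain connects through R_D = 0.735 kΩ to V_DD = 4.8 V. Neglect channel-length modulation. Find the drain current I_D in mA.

I_D = 5.74 mA

V_GS = V_G = 2.12 V, so V_ov = 2.12 − 0.394 = 1.73 V.
Assume saturation: I_D = ½ k_n V_ov² = 0.5 × 6.9 × 1.73² = 10.3 mA, giving V_DS = V_DD − I_D R_D = 4.8 − 10.3 × 0.735 = -2.75 V.
But -2.75 V < V_ov = 1.73 V, so the device is actually in triode.
In triode I_D = k_n[V_ov V_DS − ½ V_DS²] and I_D = (V_DD − V_DS)/R_D. Equating: 2.54 V_DS² − 9.753 V_DS + 4.8 = 0, giving V_DS = 0.579 V (the root below V_ov).
I_D = (4.8 − 0.579) / 0.735 = 5.74 mA.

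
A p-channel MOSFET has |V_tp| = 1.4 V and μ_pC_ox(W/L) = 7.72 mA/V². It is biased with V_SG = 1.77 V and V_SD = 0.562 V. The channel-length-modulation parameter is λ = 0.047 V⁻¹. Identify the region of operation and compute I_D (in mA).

Saturation; I_D = 0.542 mA

V_ov = V_SG − |V_tp| = 1.77 − 1.4 = 0.37 V.
Since V_SD = 0.562 V ≥ V_ov = 0.37 V, the device is in saturation.
I_D = ½ k_p V_ov² (1 + λ V_SD) = 0.5 × 7.72 × 0.37² × (1 + 0.047 × 0.562) = 0.542 mA.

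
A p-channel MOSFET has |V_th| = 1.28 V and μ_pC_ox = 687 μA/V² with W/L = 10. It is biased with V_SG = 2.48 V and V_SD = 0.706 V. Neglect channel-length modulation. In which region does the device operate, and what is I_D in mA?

Triode; I_D = 4.11 mA

k_p = μ_pC_ox · (W/L) = 6.87 mA/V².
V_ov = V_SG − |V_th| = 2.48 − 1.28 = 1.2 V.
Since V_SD = 0.706 V < V_ov = 1.2 V, the device is in the triode region.
I_D = k_p [V_ov · V_SD − ½ V_SD²] = 6.87 × [1.2 × 0.706 − 0.5 × 0.706²] = 4.11 mA.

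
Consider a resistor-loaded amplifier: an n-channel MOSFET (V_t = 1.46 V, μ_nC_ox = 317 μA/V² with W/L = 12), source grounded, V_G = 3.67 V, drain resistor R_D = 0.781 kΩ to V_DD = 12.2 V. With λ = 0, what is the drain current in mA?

V_GS = V_G = 3.67 V, so V_ov = 3.67 − 1.46 = 2.21 V.
k_n = μ_nC_ox · (W/L) = 3.804 mA/V².
Assume saturation: I_D = ½ k_n V_ov² = 0.5 × 3.804 × 2.21² = 9.29 mA, giving V_DS = V_DD − I_D R_D = 12.2 − 9.29 × 0.781 = 4.94 V.
V_DS = 4.94 V ≥ V_ov = 2.21 V, confirming saturation.

I_D = 9.29 mA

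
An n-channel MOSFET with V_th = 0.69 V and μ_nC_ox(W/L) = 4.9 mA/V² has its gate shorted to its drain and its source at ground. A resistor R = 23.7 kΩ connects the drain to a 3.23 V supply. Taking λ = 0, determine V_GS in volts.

V_GS = 0.891 V

With gate tied to drain, V_GS = V_DS ≥ V_GS − V_th, so the device is in saturation.
KCL at the drain: ½ k_n (V_GS − V_th)² = (V_DD − V_GS)/R.
Let x = V_GS − 0.69. Then 58.1 x² + x − 2.54 = 0, giving x = 0.201 V (positive root), so V_GS = 0.891 V.
I_D = (V_DD − V_GS)/R = (3.23 − 0.891) / 23.7 = 0.0987 mA.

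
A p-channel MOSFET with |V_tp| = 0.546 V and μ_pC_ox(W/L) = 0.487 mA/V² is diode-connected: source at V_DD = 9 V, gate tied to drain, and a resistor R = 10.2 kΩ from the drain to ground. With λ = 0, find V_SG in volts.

With gate tied to drain, V_SG = V_SD ≥ V_SG − |V_tp|, so the device is in saturation.
KCL at the drain: ½ k_p (V_SG − |V_tp|)² = (V_DD − V_SG)/R.
Let x = V_SG − 0.546. Then 2.48 x² + x − 8.454 = 0, giving x = 1.65 V (positive root), so V_SG = 2.2 V.
I_D = (V_DD − V_SG)/R = (9 − 2.2) / 10.2 = 0.667 mA.

V_SG = 2.20 V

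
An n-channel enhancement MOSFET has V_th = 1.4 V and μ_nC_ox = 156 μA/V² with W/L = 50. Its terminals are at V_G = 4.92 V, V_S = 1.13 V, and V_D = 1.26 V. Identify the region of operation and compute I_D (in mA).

Triode; I_D = 2.36 mA

V_GS = V_G − V_S = 4.92 − 1.13 = 3.79 V; V_DS = V_D − V_S = 1.26 − 1.13 = 0.13 V.
k_n = μ_nC_ox · (W/L) = 7.8 mA/V².
V_ov = V_GS − V_th = 3.79 − 1.4 = 2.39 V.
Since V_DS = 0.13 V < V_ov = 2.39 V, the device is in the triode region.
I_D = k_n [V_ov · V_DS − ½ V_DS²] = 7.8 × [2.39 × 0.13 − 0.5 × 0.13²] = 2.36 mA.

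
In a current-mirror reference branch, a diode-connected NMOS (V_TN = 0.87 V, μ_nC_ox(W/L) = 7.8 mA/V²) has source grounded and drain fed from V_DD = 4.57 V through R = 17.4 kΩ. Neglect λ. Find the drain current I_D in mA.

I_D = 0.200 mA

With gate tied to drain, V_GS = V_DS ≥ V_GS − V_TN, so the device is in saturation.
KCL at the drain: ½ k_n (V_GS − V_TN)² = (V_DD − V_GS)/R.
Let x = V_GS − 0.87. Then 67.9 x² + x − 3.7 = 0, giving x = 0.226 V (positive root), so V_GS = 1.1 V.
I_D = (V_DD − V_GS)/R = (4.57 − 1.1) / 17.4 = 0.2 mA.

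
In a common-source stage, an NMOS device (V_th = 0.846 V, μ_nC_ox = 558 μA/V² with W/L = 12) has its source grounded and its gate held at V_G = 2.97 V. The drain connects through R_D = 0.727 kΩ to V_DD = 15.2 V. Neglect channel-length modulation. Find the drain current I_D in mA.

I_D = 15.1 mA

V_GS = V_G = 2.97 V, so V_ov = 2.97 − 0.846 = 2.12 V.
k_n = μ_nC_ox · (W/L) = 6.696 mA/V².
Assume saturation: I_D = ½ k_n V_ov² = 0.5 × 6.696 × 2.12² = 15.1 mA, giving V_DS = V_DD − I_D R_D = 15.2 − 15.1 × 0.727 = 4.22 V.
V_DS = 4.22 V ≥ V_ov = 2.12 V, confirming saturation.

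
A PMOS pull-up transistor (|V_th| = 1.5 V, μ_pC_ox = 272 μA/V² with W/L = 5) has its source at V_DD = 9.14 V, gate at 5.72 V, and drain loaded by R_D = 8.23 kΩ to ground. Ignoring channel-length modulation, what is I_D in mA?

I_D = 1.05 mA

V_SG = V_DD − V_G = 9.14 − 5.72 = 3.42 V, so V_ov = 3.42 − 1.5 = 1.92 V.
k_p = μ_pC_ox · (W/L) = 1.36 mA/V².
Assume saturation: I_D = ½ k_p V_ov² = 0.5 × 1.36 × 1.92² = 2.51 mA, giving V_SD = V_DD − I_D R_D = 9.14 − 2.51 × 8.23 = -11.5 V.
But -11.5 V < V_ov = 1.92 V, so the device is actually in triode.
In triode I_D = k_p[V_ov V_SD − ½ V_SD²] and I_D = (V_DD − V_SD)/R_D. Equating: 5.6 V_SD² − 22.49 V_SD + 9.14 = 0, giving V_SD = 0.459 V (the root below V_ov).
I_D = (9.14 − 0.459) / 8.23 = 1.05 mA.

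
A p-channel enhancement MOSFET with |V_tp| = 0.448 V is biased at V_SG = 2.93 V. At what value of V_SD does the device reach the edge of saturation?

V_SD,sat = 2.48 V

The boundary between triode and saturation is V_SD = V_SG − |V_tp| = V_ov.
V_ov = 2.93 − 0.448 = 2.48 V.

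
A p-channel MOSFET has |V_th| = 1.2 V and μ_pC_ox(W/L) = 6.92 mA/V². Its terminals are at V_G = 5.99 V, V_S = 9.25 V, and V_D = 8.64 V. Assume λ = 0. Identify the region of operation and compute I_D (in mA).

Triode; I_D = 7.41 mA

V_SG = V_S − V_G = 9.25 − 5.99 = 3.26 V; V_SD = V_S − V_D = 9.25 − 8.64 = 0.61 V.
V_ov = V_SG − |V_th| = 3.26 − 1.2 = 2.06 V.
Since V_SD = 0.61 V < V_ov = 2.06 V, the device is in the triode region.
I_D = k_p [V_ov · V_SD − ½ V_SD²] = 6.92 × [2.06 × 0.61 − 0.5 × 0.61²] = 7.41 mA.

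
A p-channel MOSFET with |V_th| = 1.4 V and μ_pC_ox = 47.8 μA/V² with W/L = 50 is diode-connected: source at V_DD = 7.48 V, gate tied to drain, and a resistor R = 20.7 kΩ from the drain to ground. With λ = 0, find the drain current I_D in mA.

I_D = 0.271 mA

With gate tied to drain, V_SG = V_SD ≥ V_SG − |V_th|, so the device is in saturation.
k_p = μ_pC_ox · (W/L) = 2.39 mA/V².
KCL at the drain: ½ k_p (V_SG − |V_th|)² = (V_DD − V_SG)/R.
Let x = V_SG − 1.4. Then 24.7 x² + x − 6.08 = 0, giving x = 0.476 V (positive root), so V_SG = 1.88 V.
I_D = (V_DD − V_SG)/R = (7.48 − 1.88) / 20.7 = 0.271 mA.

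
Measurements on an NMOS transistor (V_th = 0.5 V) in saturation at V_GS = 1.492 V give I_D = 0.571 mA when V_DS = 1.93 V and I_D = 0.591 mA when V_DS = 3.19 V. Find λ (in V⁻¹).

With V_GS fixed, I_D ∝ (1 + λ V_DS) in saturation, so I_D2/I_D1 = (1 + λ V_DS2)/(1 + λ V_DS1).
0.591/0.571 = 1.035 = (1 + 3.19 λ)/(1 + 1.93 λ).
Solving: λ (I_D1 V_DS2 − I_D2 V_DS1) = I_D2 − I_D1, so λ = (0.591 − 0.571) / (0.571 × 3.19 − 0.591 × 1.93) = 0.02 / 0.681 = 0.0294 V⁻¹.

λ = 0.0294 V⁻¹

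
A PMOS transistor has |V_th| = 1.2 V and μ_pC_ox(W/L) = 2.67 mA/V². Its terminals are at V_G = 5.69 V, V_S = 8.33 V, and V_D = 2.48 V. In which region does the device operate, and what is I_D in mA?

V_SG = V_S − V_G = 8.33 − 5.69 = 2.64 V; V_SD = V_S − V_D = 8.33 − 2.48 = 5.85 V.
V_ov = V_SG − |V_th| = 2.64 − 1.2 = 1.44 V.
Since V_SD = 5.85 V ≥ V_ov = 1.44 V, the device is in saturation.
I_D = ½ k_p V_ov² = 0.5 × 2.67 × 1.44² = 2.77 mA.

Saturation; I_D = 2.77 mA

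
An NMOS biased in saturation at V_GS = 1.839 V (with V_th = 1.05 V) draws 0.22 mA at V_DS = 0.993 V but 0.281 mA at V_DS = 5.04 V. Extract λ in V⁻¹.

λ = 0.0735 V⁻¹

With V_GS fixed, I_D ∝ (1 + λ V_DS) in saturation, so I_D2/I_D1 = (1 + λ V_DS2)/(1 + λ V_DS1).
0.281/0.22 = 1.277 = (1 + 5.04 λ)/(1 + 0.993 λ).
Solving: λ (I_D1 V_DS2 − I_D2 V_DS1) = I_D2 − I_D1, so λ = (0.281 − 0.22) / (0.22 × 5.04 − 0.281 × 0.993) = 0.061 / 0.83 = 0.0735 V⁻¹.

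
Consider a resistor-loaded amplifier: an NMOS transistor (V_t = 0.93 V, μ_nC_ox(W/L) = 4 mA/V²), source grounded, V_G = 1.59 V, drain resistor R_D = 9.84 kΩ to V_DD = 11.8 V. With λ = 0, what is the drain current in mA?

V_GS = V_G = 1.59 V, so V_ov = 1.59 − 0.93 = 0.66 V.
Assume saturation: I_D = ½ k_n V_ov² = 0.5 × 4 × 0.66² = 0.871 mA, giving V_DS = V_DD − I_D R_D = 11.8 − 0.871 × 9.84 = 3.23 V.
V_DS = 3.23 V ≥ V_ov = 0.66 V, confirming saturation.

I_D = 0.871 mA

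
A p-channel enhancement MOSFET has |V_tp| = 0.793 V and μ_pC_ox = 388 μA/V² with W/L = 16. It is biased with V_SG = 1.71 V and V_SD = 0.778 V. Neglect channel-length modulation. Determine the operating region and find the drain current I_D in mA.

k_p = μ_pC_ox · (W/L) = 6.208 mA/V².
V_ov = V_SG − |V_tp| = 1.71 − 0.793 = 0.917 V.
Since V_SD = 0.778 V < V_ov = 0.917 V, the device is in the triode region.
I_D = k_p [V_ov · V_SD − ½ V_SD²] = 6.208 × [0.917 × 0.778 − 0.5 × 0.778²] = 2.55 mA.

Triode; I_D = 2.55 mA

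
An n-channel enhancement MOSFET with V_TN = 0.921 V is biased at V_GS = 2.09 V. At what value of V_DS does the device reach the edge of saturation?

V_DS,sat = 1.17 V

The boundary between triode and saturation is V_DS = V_GS − V_TN = V_ov.
V_ov = 2.09 − 0.921 = 1.17 V.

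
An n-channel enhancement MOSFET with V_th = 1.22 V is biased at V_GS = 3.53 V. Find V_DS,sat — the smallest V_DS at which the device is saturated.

The boundary between triode and saturation is V_DS = V_GS − V_th = V_ov.
V_ov = 3.53 − 1.22 = 2.31 V.

V_DS,sat = 2.31 V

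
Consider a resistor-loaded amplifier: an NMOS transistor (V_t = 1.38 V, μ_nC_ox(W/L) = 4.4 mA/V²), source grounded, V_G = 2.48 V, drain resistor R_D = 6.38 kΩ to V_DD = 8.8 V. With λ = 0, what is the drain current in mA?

I_D = 1.33 mA

V_GS = V_G = 2.48 V, so V_ov = 2.48 − 1.38 = 1.1 V.
Assume saturation: I_D = ½ k_n V_ov² = 0.5 × 4.4 × 1.1² = 2.66 mA, giving V_DS = V_DD − I_D R_D = 8.8 − 2.66 × 6.38 = -8.18 V.
But -8.18 V < V_ov = 1.1 V, so the device is actually in triode.
In triode I_D = k_n[V_ov V_DS − ½ V_DS²] and I_D = (V_DD − V_DS)/R_D. Equating: 14 V_DS² − 31.88 V_DS + 8.8 = 0, giving V_DS = 0.322 V (the root below V_ov).
I_D = (8.8 − 0.322) / 6.38 = 1.33 mA.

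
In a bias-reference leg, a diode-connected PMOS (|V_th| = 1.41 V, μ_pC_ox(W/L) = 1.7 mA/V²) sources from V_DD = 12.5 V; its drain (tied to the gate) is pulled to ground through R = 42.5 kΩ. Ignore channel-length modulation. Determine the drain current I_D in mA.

I_D = 0.248 mA

With gate tied to drain, V_SG = V_SD ≥ V_SG − |V_th|, so the device is in saturation.
KCL at the drain: ½ k_p (V_SG − |V_th|)² = (V_DD − V_SG)/R.
Let x = V_SG − 1.41. Then 36.1 x² + x − 11.09 = 0, giving x = 0.54 V (positive root), so V_SG = 1.95 V.
I_D = (V_DD − V_SG)/R = (12.5 − 1.95) / 42.5 = 0.248 mA.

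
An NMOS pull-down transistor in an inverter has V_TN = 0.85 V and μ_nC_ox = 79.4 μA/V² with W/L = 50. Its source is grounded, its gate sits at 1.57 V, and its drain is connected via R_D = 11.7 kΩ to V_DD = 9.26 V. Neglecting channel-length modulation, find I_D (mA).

I_D = 0.761 mA

V_GS = V_G = 1.57 V, so V_ov = 1.57 − 0.85 = 0.72 V.
k_n = μ_nC_ox · (W/L) = 3.97 mA/V².
Assume saturation: I_D = ½ k_n V_ov² = 0.5 × 3.97 × 0.72² = 1.03 mA, giving V_DS = V_DD − I_D R_D = 9.26 − 1.03 × 11.7 = -2.78 V.
But -2.78 V < V_ov = 0.72 V, so the device is actually in triode.
In triode I_D = k_n[V_ov V_DS − ½ V_DS²] and I_D = (V_DD − V_DS)/R_D. Equating: 23.2 V_DS² − 34.44 V_DS + 9.26 = 0, giving V_DS = 0.353 V (the root below V_ov).
I_D = (9.26 − 0.353) / 11.7 = 0.761 mA.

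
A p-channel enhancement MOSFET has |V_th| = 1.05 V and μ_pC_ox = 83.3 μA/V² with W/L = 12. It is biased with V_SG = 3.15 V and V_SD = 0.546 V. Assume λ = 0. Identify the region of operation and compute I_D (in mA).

Triode; I_D = 0.997 mA

k_p = μ_pC_ox · (W/L) = 0.9996 mA/V².
V_ov = V_SG − |V_th| = 3.15 − 1.05 = 2.1 V.
Since V_SD = 0.546 V < V_ov = 2.1 V, the device is in the triode region.
I_D = k_p [V_ov · V_SD − ½ V_SD²] = 0.9996 × [2.1 × 0.546 − 0.5 × 0.546²] = 0.997 mA.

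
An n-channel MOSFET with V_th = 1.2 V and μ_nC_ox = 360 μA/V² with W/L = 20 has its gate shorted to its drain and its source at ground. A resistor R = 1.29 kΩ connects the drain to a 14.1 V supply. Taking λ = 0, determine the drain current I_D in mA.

I_D = 8.79 mA

With gate tied to drain, V_GS = V_DS ≥ V_GS − V_th, so the device is in saturation.
k_n = μ_nC_ox · (W/L) = 7.2 mA/V².
KCL at the drain: ½ k_n (V_GS − V_th)² = (V_DD − V_GS)/R.
Let x = V_GS − 1.2. Then 4.64 x² + x − 12.9 = 0, giving x = 1.56 V (positive root), so V_GS = 2.76 V.
I_D = (V_DD − V_GS)/R = (14.1 − 2.76) / 1.29 = 8.79 mA.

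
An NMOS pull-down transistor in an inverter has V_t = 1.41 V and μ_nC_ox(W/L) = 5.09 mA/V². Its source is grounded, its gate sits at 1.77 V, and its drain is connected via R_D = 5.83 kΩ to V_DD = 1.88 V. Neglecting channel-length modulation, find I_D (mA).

I_D = 0.284 mA

V_GS = V_G = 1.77 V, so V_ov = 1.77 − 1.41 = 0.36 V.
Assume saturation: I_D = ½ k_n V_ov² = 0.5 × 5.09 × 0.36² = 0.33 mA, giving V_DS = V_DD − I_D R_D = 1.88 − 0.33 × 5.83 = -0.0429 V.
But -0.0429 V < V_ov = 0.36 V, so the device is actually in triode.
In triode I_D = k_n[V_ov V_DS − ½ V_DS²] and I_D = (V_DD − V_DS)/R_D. Equating: 14.8 V_DS² − 11.68 V_DS + 1.88 = 0, giving V_DS = 0.225 V (the root below V_ov).
I_D = (1.88 − 0.225) / 5.83 = 0.284 mA.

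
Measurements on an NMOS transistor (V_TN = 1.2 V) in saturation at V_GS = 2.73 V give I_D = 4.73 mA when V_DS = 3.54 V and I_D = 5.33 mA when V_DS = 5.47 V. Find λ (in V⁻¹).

With V_GS fixed, I_D ∝ (1 + λ V_DS) in saturation, so I_D2/I_D1 = (1 + λ V_DS2)/(1 + λ V_DS1).
5.33/4.73 = 1.127 = (1 + 5.47 λ)/(1 + 3.54 λ).
Solving: λ (I_D1 V_DS2 − I_D2 V_DS1) = I_D2 − I_D1, so λ = (5.33 − 4.73) / (4.73 × 5.47 − 5.33 × 3.54) = 0.6 / 7 = 0.0857 V⁻¹.

λ = 0.0857 V⁻¹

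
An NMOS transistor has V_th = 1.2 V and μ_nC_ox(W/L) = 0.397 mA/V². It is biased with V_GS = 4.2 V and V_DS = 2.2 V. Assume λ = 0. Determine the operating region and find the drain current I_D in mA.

V_ov = V_GS − V_th = 4.2 − 1.2 = 3 V.
Since V_DS = 2.2 V < V_ov = 3 V, the device is in the triode region.
I_D = k_n [V_ov · V_DS − ½ V_DS²] = 0.397 × [3 × 2.2 − 0.5 × 2.2²] = 1.66 mA.

Triode; I_D = 1.66 mA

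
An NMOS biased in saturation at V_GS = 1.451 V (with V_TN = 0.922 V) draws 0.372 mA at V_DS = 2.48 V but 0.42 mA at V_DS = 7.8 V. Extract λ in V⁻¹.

With V_GS fixed, I_D ∝ (1 + λ V_DS) in saturation, so I_D2/I_D1 = (1 + λ V_DS2)/(1 + λ V_DS1).
0.42/0.372 = 1.129 = (1 + 7.8 λ)/(1 + 2.48 λ).
Solving: λ (I_D1 V_DS2 − I_D2 V_DS1) = I_D2 − I_D1, so λ = (0.42 − 0.372) / (0.372 × 7.8 − 0.42 × 2.48) = 0.048 / 1.86 = 0.0258 V⁻¹.

λ = 0.0258 V⁻¹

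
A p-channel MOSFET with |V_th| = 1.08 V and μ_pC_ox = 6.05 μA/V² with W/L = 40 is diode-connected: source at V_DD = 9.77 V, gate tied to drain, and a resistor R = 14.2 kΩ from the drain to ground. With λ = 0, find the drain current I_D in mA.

I_D = 0.473 mA

With gate tied to drain, V_SG = V_SD ≥ V_SG − |V_th|, so the device is in saturation.
k_p = μ_pC_ox · (W/L) = 0.242 mA/V².
KCL at the drain: ½ k_p (V_SG − |V_th|)² = (V_DD − V_SG)/R.
Let x = V_SG − 1.08. Then 1.72 x² + x − 8.69 = 0, giving x = 1.98 V (positive root), so V_SG = 3.06 V.
I_D = (V_DD − V_SG)/R = (9.77 − 3.06) / 14.2 = 0.473 mA.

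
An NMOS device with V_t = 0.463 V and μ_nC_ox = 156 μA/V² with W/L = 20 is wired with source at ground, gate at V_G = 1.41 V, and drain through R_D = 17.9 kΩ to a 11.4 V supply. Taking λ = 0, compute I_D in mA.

V_GS = V_G = 1.41 V, so V_ov = 1.41 − 0.463 = 0.947 V.
k_n = μ_nC_ox · (W/L) = 3.12 mA/V².
Assume saturation: I_D = ½ k_n V_ov² = 0.5 × 3.12 × 0.947² = 1.4 mA, giving V_DS = V_DD − I_D R_D = 11.4 − 1.4 × 17.9 = -13.6 V.
But -13.6 V < V_ov = 0.947 V, so the device is actually in triode.
In triode I_D = k_n[V_ov V_DS − ½ V_DS²] and I_D = (V_DD − V_DS)/R_D. Equating: 27.9 V_DS² − 53.89 V_DS + 11.4 = 0, giving V_DS = 0.242 V (the root below V_ov).
I_D = (11.4 − 0.242) / 17.9 = 0.623 mA.

I_D = 0.623 mA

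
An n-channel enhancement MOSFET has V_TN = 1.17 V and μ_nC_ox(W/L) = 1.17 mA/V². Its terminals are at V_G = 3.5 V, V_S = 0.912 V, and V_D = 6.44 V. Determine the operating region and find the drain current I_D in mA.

Saturation; I_D = 1.18 mA

V_GS = V_G − V_S = 3.5 − 0.912 = 2.59 V; V_DS = V_D − V_S = 6.44 − 0.912 = 5.53 V.
V_ov = V_GS − V_TN = 2.59 − 1.17 = 1.42 V.
Since V_DS = 5.53 V ≥ V_ov = 1.42 V, the device is in saturation.
I_D = ½ k_n V_ov² = 0.5 × 1.17 × 1.42² = 1.18 mA.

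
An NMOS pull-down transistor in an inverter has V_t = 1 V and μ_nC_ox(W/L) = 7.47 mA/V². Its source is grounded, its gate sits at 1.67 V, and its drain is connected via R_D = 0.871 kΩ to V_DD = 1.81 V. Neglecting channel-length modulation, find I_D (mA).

I_D = 1.53 mA

V_GS = V_G = 1.67 V, so V_ov = 1.67 − 1 = 0.67 V.
Assume saturation: I_D = ½ k_n V_ov² = 0.5 × 7.47 × 0.67² = 1.68 mA, giving V_DS = V_DD − I_D R_D = 1.81 − 1.68 × 0.871 = 0.35 V.
But 0.35 V < V_ov = 0.67 V, so the device is actually in triode.
In triode I_D = k_n[V_ov V_DS − ½ V_DS²] and I_D = (V_DD − V_DS)/R_D. Equating: 3.25 V_DS² − 5.359 V_DS + 1.81 = 0, giving V_DS = 0.474 V (the root below V_ov).
I_D = (1.81 − 0.474) / 0.871 = 1.53 mA.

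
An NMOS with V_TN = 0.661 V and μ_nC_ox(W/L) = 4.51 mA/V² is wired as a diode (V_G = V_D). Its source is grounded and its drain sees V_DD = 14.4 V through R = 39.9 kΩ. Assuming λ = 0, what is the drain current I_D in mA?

With gate tied to drain, V_GS = V_DS ≥ V_GS − V_TN, so the device is in saturation.
KCL at the drain: ½ k_n (V_GS − V_TN)² = (V_DD − V_GS)/R.
Let x = V_GS − 0.661. Then 90 x² + x − 13.74 = 0, giving x = 0.385 V (positive root), so V_GS = 1.05 V.
I_D = (V_DD − V_GS)/R = (14.4 − 1.05) / 39.9 = 0.335 mA.

I_D = 0.335 mA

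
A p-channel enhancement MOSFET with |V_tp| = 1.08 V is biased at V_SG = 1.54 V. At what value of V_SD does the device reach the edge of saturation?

V_SD,sat = 0.460 V

The boundary between triode and saturation is V_SD = V_SG − |V_tp| = V_ov.
V_ov = 1.54 − 1.08 = 0.46 V.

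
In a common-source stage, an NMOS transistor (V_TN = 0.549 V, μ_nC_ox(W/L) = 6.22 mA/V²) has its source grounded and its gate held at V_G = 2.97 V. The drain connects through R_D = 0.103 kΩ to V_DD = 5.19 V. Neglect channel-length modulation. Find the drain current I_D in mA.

V_GS = V_G = 2.97 V, so V_ov = 2.97 − 0.549 = 2.42 V.
Assume saturation: I_D = ½ k_n V_ov² = 0.5 × 6.22 × 2.42² = 18.2 mA, giving V_DS = V_DD − I_D R_D = 5.19 − 18.2 × 0.103 = 3.31 V.
V_DS = 3.31 V ≥ V_ov = 2.42 V, confirming saturation.

I_D = 18.2 mA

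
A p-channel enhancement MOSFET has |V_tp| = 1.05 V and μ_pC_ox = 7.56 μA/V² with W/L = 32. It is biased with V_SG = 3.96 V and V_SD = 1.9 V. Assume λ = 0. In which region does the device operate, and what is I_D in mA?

Triode; I_D = 0.901 mA

k_p = μ_pC_ox · (W/L) = 0.2419 mA/V².
V_ov = V_SG − |V_tp| = 3.96 − 1.05 = 2.91 V.
Since V_SD = 1.9 V < V_ov = 2.91 V, the device is in the triode region.
I_D = k_p [V_ov · V_SD − ½ V_SD²] = 0.2419 × [2.91 × 1.9 − 0.5 × 1.9²] = 0.901 mA.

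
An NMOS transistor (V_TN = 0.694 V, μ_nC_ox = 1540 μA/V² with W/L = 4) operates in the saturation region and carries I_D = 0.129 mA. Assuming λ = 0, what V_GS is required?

V_GS = 0.899 V

k_n = μ_nC_ox · (W/L) = 6.16 mA/V².
In saturation I_D = ½ k_n (V_GS − V_TN)², so V_GS − V_TN = √(2 I_D / k_n) = √(2 × 0.129 / 6.16) = 0.205 V.
V_GS = 0.694 + 0.205 = 0.899 V.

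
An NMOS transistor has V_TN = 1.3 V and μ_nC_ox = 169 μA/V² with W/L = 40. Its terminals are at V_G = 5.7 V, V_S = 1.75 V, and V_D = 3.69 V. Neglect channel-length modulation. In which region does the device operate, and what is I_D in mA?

Triode; I_D = 22.0 mA

V_GS = V_G − V_S = 5.7 − 1.75 = 3.95 V; V_DS = V_D − V_S = 3.69 − 1.75 = 1.94 V.
k_n = μ_nC_ox · (W/L) = 6.76 mA/V².
V_ov = V_GS − V_TN = 3.95 − 1.3 = 2.65 V.
Since V_DS = 1.94 V < V_ov = 2.65 V, the device is in the triode region.
I_D = k_n [V_ov · V_DS − ½ V_DS²] = 6.76 × [2.65 × 1.94 − 0.5 × 1.94²] = 22 mA.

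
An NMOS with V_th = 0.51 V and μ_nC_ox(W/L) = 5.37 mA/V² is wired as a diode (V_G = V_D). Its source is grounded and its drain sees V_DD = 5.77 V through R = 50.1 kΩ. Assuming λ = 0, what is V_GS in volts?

V_GS = 0.704 V

With gate tied to drain, V_GS = V_DS ≥ V_GS − V_th, so the device is in saturation.
KCL at the drain: ½ k_n (V_GS − V_th)² = (V_DD − V_GS)/R.
Let x = V_GS − 0.51. Then 135 x² + x − 5.26 = 0, giving x = 0.194 V (positive root), so V_GS = 0.704 V.
I_D = (V_DD − V_GS)/R = (5.77 − 0.704) / 50.1 = 0.101 mA.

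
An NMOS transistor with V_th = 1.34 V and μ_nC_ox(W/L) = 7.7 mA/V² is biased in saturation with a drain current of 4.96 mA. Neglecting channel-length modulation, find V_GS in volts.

In saturation I_D = ½ k_n (V_GS − V_th)², so V_GS − V_th = √(2 I_D / k_n) = √(2 × 4.96 / 7.7) = 1.14 V.
V_GS = 1.34 + 1.14 = 2.48 V.

V_GS = 2.48 V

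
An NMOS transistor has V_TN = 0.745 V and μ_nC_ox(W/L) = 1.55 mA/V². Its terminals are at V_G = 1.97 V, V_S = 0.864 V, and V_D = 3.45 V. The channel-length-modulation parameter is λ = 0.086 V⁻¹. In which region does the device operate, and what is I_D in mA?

V_GS = V_G − V_S = 1.97 − 0.864 = 1.11 V; V_DS = V_D − V_S = 3.45 − 0.864 = 2.59 V.
V_ov = V_GS − V_TN = 1.11 − 0.745 = 0.361 V.
Since V_DS = 2.59 V ≥ V_ov = 0.361 V, the device is in saturation.
I_D = ½ k_n V_ov² (1 + λ V_DS) = 0.5 × 1.55 × 0.361² × (1 + 0.086 × 2.59) = 0.123 mA.

Saturation; I_D = 0.123 mA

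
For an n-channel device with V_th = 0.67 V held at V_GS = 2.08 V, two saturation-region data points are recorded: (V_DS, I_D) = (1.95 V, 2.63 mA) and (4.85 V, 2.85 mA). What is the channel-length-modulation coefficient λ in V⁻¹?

With V_GS fixed, I_D ∝ (1 + λ V_DS) in saturation, so I_D2/I_D1 = (1 + λ V_DS2)/(1 + λ V_DS1).
2.85/2.63 = 1.084 = (1 + 4.85 λ)/(1 + 1.95 λ).
Solving: λ (I_D1 V_DS2 − I_D2 V_DS1) = I_D2 − I_D1, so λ = (2.85 − 2.63) / (2.63 × 4.85 − 2.85 × 1.95) = 0.22 / 7.2 = 0.0306 V⁻¹.

λ = 0.0306 V⁻¹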